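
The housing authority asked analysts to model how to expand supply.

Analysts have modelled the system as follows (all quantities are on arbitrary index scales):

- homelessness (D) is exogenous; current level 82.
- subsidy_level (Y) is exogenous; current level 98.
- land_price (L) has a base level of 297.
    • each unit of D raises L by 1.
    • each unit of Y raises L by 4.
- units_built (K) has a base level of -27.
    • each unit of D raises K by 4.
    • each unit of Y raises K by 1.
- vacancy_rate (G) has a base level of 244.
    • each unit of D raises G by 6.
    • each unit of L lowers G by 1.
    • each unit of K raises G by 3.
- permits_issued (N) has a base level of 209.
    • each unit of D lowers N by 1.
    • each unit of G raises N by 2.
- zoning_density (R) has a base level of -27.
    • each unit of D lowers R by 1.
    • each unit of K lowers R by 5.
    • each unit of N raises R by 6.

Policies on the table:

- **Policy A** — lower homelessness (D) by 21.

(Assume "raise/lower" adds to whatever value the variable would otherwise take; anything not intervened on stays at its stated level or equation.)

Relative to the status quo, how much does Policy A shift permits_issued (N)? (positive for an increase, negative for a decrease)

Baseline:
  D = 82
  Y = 98
  L = 297 + 82 + 4·98 = 771
  K = -27 + 4·82 + 98 = 399
  G = 244 + 6·82 − 771 + 3·399 = 1162
  N = 209 − 82 + 2·1162 = 2451
Policy A (D − 21):
  D = 82 − 21 = 61
  Y = 98
  L = 297 + 61 + 4·98 = 750
  K = -27 + 4·61 + 98 = 315
  G = 244 + 6·61 − 750 + 3·315 = 805
  N = 209 − 61 + 2·805 = 1758
Change in N: 1758 − 2451 = -693

-693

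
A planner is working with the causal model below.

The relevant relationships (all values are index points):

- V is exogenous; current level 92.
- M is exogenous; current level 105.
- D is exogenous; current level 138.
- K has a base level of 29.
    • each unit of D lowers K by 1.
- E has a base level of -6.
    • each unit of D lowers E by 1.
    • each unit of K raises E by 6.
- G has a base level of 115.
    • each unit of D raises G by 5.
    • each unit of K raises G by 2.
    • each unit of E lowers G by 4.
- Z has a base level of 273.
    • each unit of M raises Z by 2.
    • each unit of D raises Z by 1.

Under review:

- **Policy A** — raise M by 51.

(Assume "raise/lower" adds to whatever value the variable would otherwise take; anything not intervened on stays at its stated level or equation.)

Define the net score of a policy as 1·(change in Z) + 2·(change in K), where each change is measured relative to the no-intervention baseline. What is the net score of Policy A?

Baseline:
  M = 105
  D = 138
  K = 29 − 138 = -109
  Z = 273 + 2·105 + 138 = 621
Policy A (M + 51):
  M = 105 + 51 = 156
  D = 138
  K = 29 − 138 = -109
  Z = 273 + 2·156 + 138 = 723
ΔZ = 723 − 621 = 102; ΔK = -109 − (-109) = 0
Score = 1·102 + 2·0 = 102

102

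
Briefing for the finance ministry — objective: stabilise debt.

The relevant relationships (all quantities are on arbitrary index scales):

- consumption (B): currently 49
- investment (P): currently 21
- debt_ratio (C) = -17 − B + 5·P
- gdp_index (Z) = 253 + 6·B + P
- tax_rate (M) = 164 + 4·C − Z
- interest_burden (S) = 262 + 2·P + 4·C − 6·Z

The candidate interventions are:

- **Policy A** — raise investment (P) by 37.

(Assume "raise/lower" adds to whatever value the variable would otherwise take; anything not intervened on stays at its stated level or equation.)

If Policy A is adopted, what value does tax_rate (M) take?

Policy A (P + 37):
  B = 49
  P = 21 + 37 = 58
  C = -17 − 49 + 5·58 = 224
  Z = 253 + 6·49 + 58 = 605
  M = 164 + 4·224 − 605 = 455

455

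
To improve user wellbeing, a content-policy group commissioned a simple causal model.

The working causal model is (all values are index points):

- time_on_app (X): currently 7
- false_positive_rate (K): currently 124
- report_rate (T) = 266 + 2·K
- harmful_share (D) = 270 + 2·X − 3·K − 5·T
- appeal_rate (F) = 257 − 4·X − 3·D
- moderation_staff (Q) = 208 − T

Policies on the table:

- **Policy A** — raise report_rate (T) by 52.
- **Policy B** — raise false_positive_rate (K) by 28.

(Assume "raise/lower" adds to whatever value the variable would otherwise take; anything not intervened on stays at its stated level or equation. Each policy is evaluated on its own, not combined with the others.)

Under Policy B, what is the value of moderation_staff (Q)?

Policy B (K + 28):
  K = 124 + 28 = 152
  T = 266 + 2·152 = 570
  Q = 208 − 570 = -362

-362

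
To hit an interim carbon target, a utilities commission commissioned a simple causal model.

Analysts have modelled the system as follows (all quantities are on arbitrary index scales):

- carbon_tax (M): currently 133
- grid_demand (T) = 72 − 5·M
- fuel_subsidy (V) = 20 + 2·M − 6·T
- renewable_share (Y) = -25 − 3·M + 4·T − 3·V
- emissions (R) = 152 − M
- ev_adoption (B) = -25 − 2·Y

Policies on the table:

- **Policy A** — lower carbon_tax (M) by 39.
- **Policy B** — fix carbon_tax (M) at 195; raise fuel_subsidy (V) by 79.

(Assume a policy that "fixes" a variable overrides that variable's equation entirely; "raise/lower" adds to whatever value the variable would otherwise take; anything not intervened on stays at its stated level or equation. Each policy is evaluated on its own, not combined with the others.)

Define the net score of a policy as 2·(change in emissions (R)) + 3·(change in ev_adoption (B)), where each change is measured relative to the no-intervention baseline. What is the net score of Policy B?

Baseline:
  M = 133
  T = 72 − 5·133 = -593
  V = 20 + 2·133 − 6·(-593) = 3844
  Y = -25 − 3·133 + 4·(-593) − 3·3844 = -14328
  R = 152 − 133 = 19
  B = -25 − 2·(-14328) = 28631
Policy B (M := 195, V + 79):
  M = 195
  T = 72 − 5·195 = -903
  V = 20 + 2·195 − 6·(-903) (+79 from intervention) = 5907
  Y = -25 − 3·195 + 4·(-903) − 3·5907 = -21943
  R = 152 − 195 = -43
  B = -25 − 2·(-21943) = 43861
ΔR = -43 − 19 = -62; ΔB = 43861 − 28631 = 15230
Score = 2·(-62) + 3·15230 = 45566

45566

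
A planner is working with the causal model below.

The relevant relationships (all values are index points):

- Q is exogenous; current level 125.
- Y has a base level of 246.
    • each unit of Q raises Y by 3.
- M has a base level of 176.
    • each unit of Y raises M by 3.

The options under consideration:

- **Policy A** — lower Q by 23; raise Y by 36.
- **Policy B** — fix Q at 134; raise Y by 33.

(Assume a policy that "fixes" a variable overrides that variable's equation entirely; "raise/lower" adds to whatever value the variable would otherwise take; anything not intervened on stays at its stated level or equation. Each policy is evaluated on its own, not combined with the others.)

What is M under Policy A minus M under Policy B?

-279

Policy A (Q − 23, Y + 36):
  Q = 125 − 23 = 102
  Y = 246 + 3·102 (+36 from intervention) = 588
  M = 176 + 3·588 = 1940
Policy B (Q := 134, Y + 33):
  Q = 134
  Y = 246 + 3·134 (+33 from intervention) = 681
  M = 176 + 3·681 = 2219
M: 1940 − 2219 = -279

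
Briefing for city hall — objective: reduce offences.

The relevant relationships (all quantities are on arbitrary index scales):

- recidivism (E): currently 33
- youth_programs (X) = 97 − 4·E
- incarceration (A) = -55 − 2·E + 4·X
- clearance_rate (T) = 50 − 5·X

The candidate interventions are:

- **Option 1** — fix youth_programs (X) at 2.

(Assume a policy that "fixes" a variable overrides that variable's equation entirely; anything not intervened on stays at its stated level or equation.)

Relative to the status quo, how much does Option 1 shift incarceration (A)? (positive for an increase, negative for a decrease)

Baseline:
  E = 33
  X = 97 − 4·33 = -35
  A = -55 − 2·33 + 4·(-35) = -261
Option 1 (X := 2):
  E = 33
  X = 2
  A = -55 − 2·33 + 4·2 = -113
Change in A: -113 − (-261) = 148

148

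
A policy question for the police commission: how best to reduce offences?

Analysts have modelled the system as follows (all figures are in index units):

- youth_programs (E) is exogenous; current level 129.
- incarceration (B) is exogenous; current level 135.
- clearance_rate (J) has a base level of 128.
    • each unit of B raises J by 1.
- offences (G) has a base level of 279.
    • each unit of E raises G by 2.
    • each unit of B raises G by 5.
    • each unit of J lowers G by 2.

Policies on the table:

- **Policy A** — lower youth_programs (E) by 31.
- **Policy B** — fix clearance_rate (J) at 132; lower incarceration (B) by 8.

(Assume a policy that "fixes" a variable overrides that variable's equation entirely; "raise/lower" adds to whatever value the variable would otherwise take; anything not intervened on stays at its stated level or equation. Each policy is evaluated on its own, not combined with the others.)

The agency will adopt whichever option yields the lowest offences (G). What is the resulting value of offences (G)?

624

Policy A (E − 31):
  E = 129 − 31 = 98
  B = 135
  J = 128 + 135 = 263
  G = 279 + 2·98 + 5·135 − 2·263 = 624
Policy B (J := 132, B − 8):
  E = 129
  B = 135 − 8 = 127
  J = 132
  G = 279 + 2·129 + 5·127 − 2·132 = 908
Comparing — Policy A: G=624, Policy B: G=908. Lowest is 624 (Policy A).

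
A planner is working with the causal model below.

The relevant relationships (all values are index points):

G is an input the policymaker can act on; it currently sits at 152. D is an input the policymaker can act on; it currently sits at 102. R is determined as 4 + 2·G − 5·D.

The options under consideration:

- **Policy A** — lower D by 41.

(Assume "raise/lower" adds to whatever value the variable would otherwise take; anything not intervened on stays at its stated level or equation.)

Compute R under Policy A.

3

Policy A (D − 41):
  G = 152
  D = 102 − 41 = 61
  R = 4 + 2·152 − 5·61 = 3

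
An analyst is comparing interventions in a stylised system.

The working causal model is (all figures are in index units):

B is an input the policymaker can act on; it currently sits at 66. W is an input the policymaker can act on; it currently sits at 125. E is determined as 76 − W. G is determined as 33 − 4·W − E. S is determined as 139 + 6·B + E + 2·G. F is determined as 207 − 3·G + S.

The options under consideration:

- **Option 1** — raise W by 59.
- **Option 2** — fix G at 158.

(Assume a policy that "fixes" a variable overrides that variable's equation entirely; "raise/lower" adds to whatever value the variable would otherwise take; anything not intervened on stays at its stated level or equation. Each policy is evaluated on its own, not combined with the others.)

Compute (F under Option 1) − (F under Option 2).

694

Option 1 (W + 59):
  B = 66
  W = 125 + 59 = 184
  E = 76 − 184 = -108
  G = 33 − 4·184 − (-108) = -595
  S = 139 + 6·66 + (-108) + 2·(-595) = -763
  F = 207 − 3·(-595) + (-763) = 1229
Option 2 (G := 158):
  B = 66
  W = 125
  E = 76 − 125 = -49
  G = 158
  S = 139 + 6·66 + (-49) + 2·158 = 802
  F = 207 − 3·158 + 802 = 535
F: 1229 − 535 = 694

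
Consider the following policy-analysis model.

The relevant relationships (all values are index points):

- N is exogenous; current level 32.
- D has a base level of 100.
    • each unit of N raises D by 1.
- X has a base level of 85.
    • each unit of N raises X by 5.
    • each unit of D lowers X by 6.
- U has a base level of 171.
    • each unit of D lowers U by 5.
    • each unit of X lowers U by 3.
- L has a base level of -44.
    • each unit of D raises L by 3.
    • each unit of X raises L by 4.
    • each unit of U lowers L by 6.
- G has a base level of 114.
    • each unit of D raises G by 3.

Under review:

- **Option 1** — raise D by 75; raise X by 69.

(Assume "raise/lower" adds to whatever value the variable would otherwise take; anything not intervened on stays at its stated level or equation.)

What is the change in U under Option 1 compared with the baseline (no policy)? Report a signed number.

Baseline:
  N = 32
  D = 100 + 32 = 132
  X = 85 + 5·32 − 6·132 = -547
  U = 171 − 5·132 − 3·(-547) = 1152
Option 1 (D + 75, X + 69):
  N = 32
  D = 100 + 32 (+75 from intervention) = 207
  X = 85 + 5·32 − 6·207 (+69 from intervention) = -928
  U = 171 − 5·207 − 3·(-928) = 1920
Change in U: 1920 − 1152 = 768

768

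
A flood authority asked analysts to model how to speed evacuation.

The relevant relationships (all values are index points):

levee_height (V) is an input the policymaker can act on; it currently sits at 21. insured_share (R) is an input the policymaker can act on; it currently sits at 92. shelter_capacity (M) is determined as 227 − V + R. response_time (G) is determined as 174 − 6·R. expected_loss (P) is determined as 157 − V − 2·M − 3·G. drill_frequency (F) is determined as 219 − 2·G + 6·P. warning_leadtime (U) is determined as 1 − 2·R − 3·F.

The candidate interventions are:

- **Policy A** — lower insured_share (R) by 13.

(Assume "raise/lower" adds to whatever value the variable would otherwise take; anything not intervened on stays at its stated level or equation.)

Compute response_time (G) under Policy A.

-300

Policy A (R − 13):
  R = 92 − 13 = 79
  G = 174 − 6·79 = -300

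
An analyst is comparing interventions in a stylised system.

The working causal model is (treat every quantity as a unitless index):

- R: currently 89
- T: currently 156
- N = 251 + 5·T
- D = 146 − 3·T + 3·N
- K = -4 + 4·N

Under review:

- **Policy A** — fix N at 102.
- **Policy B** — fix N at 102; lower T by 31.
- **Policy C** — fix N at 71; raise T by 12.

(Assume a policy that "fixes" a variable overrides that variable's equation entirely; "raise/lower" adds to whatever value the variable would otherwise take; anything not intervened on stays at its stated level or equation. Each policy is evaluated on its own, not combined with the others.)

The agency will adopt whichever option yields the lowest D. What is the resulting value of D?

Policy A (N := 102):
  T = 156
  N = 102
  D = 146 − 3·156 + 3·102 = -16
Policy B (N := 102, T − 31):
  T = 156 − 31 = 125
  N = 102
  D = 146 − 3·125 + 3·102 = 77
Policy C (N := 71, T + 12):
  T = 156 + 12 = 168
  N = 71
  D = 146 − 3·168 + 3·71 = -145
Comparing — Policy A: D=-16, Policy B: D=77, Policy C: D=-145. Lowest is -145 (Policy C).

-145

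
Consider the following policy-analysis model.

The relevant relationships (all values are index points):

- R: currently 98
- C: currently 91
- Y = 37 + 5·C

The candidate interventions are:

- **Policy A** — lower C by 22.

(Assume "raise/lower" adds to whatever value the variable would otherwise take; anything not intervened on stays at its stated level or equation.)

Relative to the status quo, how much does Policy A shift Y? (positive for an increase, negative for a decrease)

Baseline:
  C = 91
  Y = 37 + 5·91 = 492
Policy A (C − 22):
  C = 91 − 22 = 69
  Y = 37 + 5·69 = 382
Change in Y: 382 − 492 = -110

-110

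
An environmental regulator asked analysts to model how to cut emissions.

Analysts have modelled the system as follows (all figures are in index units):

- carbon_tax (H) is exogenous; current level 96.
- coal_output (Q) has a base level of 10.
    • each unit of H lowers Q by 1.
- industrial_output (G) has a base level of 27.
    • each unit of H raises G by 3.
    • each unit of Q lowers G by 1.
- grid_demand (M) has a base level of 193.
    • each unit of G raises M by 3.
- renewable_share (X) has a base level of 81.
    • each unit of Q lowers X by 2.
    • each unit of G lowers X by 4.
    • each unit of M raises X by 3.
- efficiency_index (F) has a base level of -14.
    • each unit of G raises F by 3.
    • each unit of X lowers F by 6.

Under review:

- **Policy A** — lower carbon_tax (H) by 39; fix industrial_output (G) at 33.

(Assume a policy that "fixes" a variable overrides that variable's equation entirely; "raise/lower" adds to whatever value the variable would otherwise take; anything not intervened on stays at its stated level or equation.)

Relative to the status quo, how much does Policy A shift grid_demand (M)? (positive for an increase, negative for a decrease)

-1104

Baseline:
  H = 96
  Q = 10 − 96 = -86
  G = 27 + 3·96 − (-86) = 401
  M = 193 + 3·401 = 1396
Policy A (H − 39, G := 33):
  H = 96 − 39 = 57
  Q = 10 − 57 = -47
  G = 33
  M = 193 + 3·33 = 292
Change in M: 292 − 1396 = -1104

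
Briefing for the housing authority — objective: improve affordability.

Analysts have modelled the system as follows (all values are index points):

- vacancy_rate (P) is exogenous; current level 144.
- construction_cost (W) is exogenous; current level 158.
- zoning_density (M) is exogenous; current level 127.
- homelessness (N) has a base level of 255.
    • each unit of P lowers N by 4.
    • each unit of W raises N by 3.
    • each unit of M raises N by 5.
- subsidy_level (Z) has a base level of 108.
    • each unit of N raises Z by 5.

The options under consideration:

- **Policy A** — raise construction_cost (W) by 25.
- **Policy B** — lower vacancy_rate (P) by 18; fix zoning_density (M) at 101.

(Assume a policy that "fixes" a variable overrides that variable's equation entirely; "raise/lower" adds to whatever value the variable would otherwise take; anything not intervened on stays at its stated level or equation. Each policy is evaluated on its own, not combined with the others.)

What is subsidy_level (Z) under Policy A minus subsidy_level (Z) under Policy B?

665

Policy A (W + 25):
  P = 144
  W = 158 + 25 = 183
  M = 127
  N = 255 − 4·144 + 3·183 + 5·127 = 863
  Z = 108 + 5·863 = 4423
Policy B (P − 18, M := 101):
  P = 144 − 18 = 126
  W = 158
  M = 101
  N = 255 − 4·126 + 3·158 + 5·101 = 730
  Z = 108 + 5·730 = 3758
Z: 4423 − 3758 = 665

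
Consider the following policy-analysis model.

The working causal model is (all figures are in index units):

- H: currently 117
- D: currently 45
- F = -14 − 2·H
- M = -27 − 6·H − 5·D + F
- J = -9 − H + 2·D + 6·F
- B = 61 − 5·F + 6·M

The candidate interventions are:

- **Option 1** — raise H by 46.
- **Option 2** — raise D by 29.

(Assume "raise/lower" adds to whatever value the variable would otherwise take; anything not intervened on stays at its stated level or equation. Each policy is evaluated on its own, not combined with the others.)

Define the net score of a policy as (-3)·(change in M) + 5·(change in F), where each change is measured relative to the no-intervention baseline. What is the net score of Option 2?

435

Baseline:
  H = 117
  D = 45
  F = -14 − 2·117 = -248
  M = -27 − 6·117 − 5·45 + (-248) = -1202
Option 2 (D + 29):
  H = 117
  D = 45 + 29 = 74
  F = -14 − 2·117 = -248
  M = -27 − 6·117 − 5·74 + (-248) = -1347
ΔM = -1347 − (-1202) = -145; ΔF = -248 − (-248) = 0
Score = (-3)·(-145) + 5·0 = 435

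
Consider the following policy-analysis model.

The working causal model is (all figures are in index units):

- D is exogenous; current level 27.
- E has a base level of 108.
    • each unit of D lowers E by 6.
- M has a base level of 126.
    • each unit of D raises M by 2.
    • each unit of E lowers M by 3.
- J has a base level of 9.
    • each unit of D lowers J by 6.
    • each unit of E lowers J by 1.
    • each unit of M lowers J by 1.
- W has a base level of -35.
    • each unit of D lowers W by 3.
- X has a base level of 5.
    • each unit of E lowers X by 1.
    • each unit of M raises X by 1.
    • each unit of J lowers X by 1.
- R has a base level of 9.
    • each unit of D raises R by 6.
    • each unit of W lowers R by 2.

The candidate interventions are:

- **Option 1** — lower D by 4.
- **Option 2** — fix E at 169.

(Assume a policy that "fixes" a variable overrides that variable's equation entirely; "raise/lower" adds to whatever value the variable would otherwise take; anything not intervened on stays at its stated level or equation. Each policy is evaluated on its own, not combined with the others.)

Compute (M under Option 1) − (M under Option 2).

589

Option 1 (D − 4):
  D = 27 − 4 = 23
  E = 108 − 6·23 = -30
  M = 126 + 2·23 − 3·(-30) = 262
Option 2 (E := 169):
  D = 27
  E = 169
  M = 126 + 2·27 − 3·169 = -327
M: 262 − (-327) = 589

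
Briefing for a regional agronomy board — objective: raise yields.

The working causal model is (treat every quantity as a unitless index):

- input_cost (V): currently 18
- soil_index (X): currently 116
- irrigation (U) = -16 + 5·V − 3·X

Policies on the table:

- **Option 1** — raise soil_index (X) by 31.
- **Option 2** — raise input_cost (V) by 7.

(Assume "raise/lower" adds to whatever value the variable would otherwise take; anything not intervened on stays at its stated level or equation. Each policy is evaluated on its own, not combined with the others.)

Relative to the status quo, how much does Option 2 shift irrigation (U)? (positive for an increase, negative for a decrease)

Baseline:
  V = 18
  X = 116
  U = -16 + 5·18 − 3·116 = -274
Option 2 (V + 7):
  V = 18 + 7 = 25
  X = 116
  U = -16 + 5·25 − 3·116 = -239
Change in U: -239 − (-274) = 35

35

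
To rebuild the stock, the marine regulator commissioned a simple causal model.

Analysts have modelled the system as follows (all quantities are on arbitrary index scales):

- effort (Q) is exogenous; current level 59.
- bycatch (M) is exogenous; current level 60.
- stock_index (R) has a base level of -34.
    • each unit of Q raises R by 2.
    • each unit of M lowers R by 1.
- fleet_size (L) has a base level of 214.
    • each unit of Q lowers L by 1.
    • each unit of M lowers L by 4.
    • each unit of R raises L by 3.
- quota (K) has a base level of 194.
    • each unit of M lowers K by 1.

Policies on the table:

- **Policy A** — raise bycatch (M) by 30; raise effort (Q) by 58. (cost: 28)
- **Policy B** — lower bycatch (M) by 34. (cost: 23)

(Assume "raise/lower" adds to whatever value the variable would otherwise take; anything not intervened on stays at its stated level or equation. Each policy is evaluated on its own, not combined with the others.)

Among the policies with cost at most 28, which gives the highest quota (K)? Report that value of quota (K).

Policy A (M + 30, Q + 58):
  M = 60 + 30 = 90
  K = 194 − 90 = 104
Policy B (M − 34):
  M = 60 − 34 = 26
  K = 194 − 26 = 168
Comparing — Policy A: K=104, Policy B: K=168. Highest is 168 (Policy B).

168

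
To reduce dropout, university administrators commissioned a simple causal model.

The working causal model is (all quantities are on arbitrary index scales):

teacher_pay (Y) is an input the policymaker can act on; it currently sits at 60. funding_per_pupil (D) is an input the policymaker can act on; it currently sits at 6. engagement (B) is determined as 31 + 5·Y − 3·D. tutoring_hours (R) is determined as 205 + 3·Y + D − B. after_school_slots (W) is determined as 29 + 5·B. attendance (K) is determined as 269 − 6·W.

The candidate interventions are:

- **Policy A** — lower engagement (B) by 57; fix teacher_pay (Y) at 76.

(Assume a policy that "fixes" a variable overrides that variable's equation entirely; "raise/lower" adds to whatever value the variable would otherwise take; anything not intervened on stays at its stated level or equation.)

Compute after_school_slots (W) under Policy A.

Policy A (B − 57, Y := 76):
  Y = 76
  D = 6
  B = 31 + 5·76 − 3·6 (−57 from intervention) = 336
  W = 29 + 5·336 = 1709

1709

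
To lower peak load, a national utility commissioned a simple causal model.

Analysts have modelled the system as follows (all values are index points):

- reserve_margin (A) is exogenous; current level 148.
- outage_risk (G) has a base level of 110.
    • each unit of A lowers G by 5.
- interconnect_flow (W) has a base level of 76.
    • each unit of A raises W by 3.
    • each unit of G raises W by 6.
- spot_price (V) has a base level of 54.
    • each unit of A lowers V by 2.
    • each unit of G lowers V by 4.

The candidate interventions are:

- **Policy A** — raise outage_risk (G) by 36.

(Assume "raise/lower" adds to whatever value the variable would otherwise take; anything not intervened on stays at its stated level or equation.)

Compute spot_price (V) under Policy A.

2134

Policy A (G + 36):
  A = 148
  G = 110 − 5·148 (+36 from intervention) = -594
  V = 54 − 2·148 − 4·(-594) = 2134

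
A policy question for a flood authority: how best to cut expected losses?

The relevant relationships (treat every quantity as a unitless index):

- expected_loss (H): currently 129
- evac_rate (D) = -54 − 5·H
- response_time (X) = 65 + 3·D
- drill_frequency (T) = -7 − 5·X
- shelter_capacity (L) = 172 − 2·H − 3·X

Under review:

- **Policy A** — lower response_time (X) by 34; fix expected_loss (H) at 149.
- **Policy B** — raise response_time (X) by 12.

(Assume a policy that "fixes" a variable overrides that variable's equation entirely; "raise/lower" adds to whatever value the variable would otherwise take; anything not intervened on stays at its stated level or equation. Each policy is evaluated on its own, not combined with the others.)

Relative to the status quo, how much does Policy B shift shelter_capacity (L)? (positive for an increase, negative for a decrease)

-36

Baseline:
  H = 129
  D = -54 − 5·129 = -699
  X = 65 + 3·(-699) = -2032
  L = 172 − 2·129 − 3·(-2032) = 6010
Policy B (X + 12):
  H = 129
  D = -54 − 5·129 = -699
  X = 65 + 3·(-699) (+12 from intervention) = -2020
  L = 172 − 2·129 − 3·(-2020) = 5974
Change in L: 5974 − 6010 = -36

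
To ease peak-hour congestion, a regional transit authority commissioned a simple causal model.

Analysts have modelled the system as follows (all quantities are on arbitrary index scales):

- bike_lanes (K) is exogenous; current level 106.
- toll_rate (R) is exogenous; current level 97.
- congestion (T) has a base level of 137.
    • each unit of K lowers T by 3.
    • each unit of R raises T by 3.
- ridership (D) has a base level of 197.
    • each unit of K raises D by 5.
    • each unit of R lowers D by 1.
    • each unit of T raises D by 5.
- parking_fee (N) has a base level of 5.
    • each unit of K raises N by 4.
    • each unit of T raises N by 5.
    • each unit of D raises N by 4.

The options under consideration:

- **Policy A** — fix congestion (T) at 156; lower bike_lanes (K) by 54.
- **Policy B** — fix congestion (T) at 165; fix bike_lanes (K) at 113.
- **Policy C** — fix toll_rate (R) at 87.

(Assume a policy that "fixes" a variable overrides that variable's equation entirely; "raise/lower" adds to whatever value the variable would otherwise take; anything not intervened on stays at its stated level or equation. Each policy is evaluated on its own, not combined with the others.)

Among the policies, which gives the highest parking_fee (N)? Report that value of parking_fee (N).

7242

Policy A (T := 156, K − 54):
  K = 106 − 54 = 52
  R = 97
  T = 156
  D = 197 + 5·52 − 97 + 5·156 = 1140
  N = 5 + 4·52 + 5·156 + 4·1140 = 5553
Policy B (T := 165, K := 113):
  K = 113
  R = 97
  T = 165
  D = 197 + 5·113 − 97 + 5·165 = 1490
  N = 5 + 4·113 + 5·165 + 4·1490 = 7242
Policy C (R := 87):
  K = 106
  R = 87
  T = 137 − 3·106 + 3·87 = 80
  D = 197 + 5·106 − 87 + 5·80 = 1040
  N = 5 + 4·106 + 5·80 + 4·1040 = 4989
Comparing — Policy A: N=5553, Policy B: N=7242, Policy C: N=4989. Highest is 7242 (Policy B).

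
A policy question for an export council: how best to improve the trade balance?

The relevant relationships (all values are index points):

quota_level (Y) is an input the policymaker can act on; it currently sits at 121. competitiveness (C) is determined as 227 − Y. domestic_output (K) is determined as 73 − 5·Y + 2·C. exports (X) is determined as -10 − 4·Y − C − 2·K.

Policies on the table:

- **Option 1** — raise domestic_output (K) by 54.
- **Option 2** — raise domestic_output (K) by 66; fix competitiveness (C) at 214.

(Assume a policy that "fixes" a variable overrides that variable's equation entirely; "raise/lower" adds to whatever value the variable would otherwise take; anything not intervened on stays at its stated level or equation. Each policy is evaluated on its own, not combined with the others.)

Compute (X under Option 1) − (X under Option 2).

564

Option 1 (K + 54):
  Y = 121
  C = 227 − 121 = 106
  K = 73 − 5·121 + 2·106 (+54 from intervention) = -266
  X = -10 − 4·121 − 106 − 2·(-266) = -68
Option 2 (K + 66, C := 214):
  Y = 121
  C = 214
  K = 73 − 5·121 + 2·214 (+66 from intervention) = -38
  X = -10 − 4·121 − 214 − 2·(-38) = -632
X: -68 − (-632) = 564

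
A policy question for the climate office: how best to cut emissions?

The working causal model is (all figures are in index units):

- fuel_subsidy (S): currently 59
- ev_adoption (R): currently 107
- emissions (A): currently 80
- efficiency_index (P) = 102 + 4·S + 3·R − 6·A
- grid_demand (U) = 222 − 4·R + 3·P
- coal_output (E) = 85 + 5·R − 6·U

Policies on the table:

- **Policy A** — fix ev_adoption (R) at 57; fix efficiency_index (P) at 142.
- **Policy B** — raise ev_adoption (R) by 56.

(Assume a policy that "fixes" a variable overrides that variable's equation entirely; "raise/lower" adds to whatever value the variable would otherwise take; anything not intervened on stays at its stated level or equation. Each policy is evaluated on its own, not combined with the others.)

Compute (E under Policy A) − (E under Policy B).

616

Policy A (R := 57, P := 142):
  S = 59
  R = 57
  A = 80
  P = 142
  U = 222 − 4·57 + 3·142 = 420
  E = 85 + 5·57 − 6·420 = -2150
Policy B (R + 56):
  S = 59
  R = 107 + 56 = 163
  A = 80
  P = 102 + 4·59 + 3·163 − 6·80 = 347
  U = 222 − 4·163 + 3·347 = 611
  E = 85 + 5·163 − 6·611 = -2766
E: -2150 − (-2766) = 616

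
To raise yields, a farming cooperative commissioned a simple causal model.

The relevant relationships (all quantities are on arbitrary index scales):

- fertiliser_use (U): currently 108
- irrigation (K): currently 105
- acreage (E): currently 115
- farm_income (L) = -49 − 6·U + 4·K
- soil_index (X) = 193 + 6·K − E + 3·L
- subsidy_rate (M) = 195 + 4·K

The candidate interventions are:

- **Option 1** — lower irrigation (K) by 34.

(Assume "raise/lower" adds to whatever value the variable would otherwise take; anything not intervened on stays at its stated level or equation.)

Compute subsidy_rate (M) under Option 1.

Option 1 (K − 34):
  K = 105 − 34 = 71
  M = 195 + 4·71 = 479

479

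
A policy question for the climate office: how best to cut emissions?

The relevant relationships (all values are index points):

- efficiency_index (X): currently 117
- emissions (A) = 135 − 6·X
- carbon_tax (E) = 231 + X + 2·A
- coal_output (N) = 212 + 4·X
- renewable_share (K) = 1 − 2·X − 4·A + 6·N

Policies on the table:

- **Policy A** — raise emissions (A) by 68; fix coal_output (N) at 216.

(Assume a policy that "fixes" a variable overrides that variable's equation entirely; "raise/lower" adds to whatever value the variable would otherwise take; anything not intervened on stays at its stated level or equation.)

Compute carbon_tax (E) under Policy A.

Policy A (A + 68, N := 216):
  X = 117
  A = 135 − 6·117 (+68 from intervention) = -499
  E = 231 + 117 + 2·(-499) = -650

-650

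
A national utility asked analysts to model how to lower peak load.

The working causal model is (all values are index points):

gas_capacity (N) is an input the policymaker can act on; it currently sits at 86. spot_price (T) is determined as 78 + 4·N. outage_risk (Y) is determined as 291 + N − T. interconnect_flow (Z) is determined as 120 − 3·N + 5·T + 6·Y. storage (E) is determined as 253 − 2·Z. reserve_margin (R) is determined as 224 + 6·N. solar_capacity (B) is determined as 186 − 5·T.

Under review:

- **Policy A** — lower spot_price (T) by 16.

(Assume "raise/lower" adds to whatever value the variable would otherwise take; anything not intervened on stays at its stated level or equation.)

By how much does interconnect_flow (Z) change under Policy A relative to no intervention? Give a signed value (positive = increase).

Baseline:
  N = 86
  T = 78 + 4·86 = 422
  Y = 291 + 86 − 422 = -45
  Z = 120 − 3·86 + 5·422 + 6·(-45) = 1702
Policy A (T − 16):
  N = 86
  T = 78 + 4·86 (−16 from intervention) = 406
  Y = 291 + 86 − 406 = -29
  Z = 120 − 3·86 + 5·406 + 6·(-29) = 1718
Change in Z: 1718 − 1702 = 16

16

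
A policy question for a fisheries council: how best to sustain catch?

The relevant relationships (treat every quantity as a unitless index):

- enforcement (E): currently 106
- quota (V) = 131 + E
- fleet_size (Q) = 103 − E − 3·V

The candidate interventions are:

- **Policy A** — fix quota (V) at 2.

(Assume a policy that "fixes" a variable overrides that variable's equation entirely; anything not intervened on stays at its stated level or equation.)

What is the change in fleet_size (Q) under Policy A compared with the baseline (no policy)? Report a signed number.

705

Baseline:
  E = 106
  V = 131 + 106 = 237
  Q = 103 − 106 − 3·237 = -714
Policy A (V := 2):
  E = 106
  V = 2
  Q = 103 − 106 − 3·2 = -9
Change in Q: -9 − (-714) = 705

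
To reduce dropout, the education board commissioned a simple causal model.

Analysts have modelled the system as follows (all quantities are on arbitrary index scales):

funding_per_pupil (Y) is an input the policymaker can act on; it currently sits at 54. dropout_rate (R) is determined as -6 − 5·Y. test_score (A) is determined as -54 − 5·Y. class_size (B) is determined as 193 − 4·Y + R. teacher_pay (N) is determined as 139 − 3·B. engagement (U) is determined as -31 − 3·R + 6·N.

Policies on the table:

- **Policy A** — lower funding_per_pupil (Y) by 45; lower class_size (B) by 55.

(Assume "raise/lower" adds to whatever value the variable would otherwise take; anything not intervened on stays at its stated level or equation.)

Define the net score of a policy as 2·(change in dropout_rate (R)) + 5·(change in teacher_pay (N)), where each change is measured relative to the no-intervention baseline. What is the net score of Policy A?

-4800

Baseline:
  Y = 54
  R = -6 − 5·54 = -276
  B = 193 − 4·54 + (-276) = -299
  N = 139 − 3·(-299) = 1036
Policy A (Y − 45, B − 55):
  Y = 54 − 45 = 9
  R = -6 − 5·9 = -51
  B = 193 − 4·9 + (-51) (−55 from intervention) = 51
  N = 139 − 3·51 = -14
ΔR = -51 − (-276) = 225; ΔN = -14 − 1036 = -1050
Score = 2·225 + 5·(-1050) = -4800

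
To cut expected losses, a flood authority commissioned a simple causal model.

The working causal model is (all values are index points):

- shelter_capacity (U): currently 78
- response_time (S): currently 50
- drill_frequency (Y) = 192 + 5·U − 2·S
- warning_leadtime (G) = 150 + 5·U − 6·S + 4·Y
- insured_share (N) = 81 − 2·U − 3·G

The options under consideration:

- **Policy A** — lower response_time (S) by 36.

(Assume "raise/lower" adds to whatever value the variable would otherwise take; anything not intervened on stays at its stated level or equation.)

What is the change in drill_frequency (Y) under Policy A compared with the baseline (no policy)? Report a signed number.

Baseline:
  U = 78
  S = 50
  Y = 192 + 5·78 − 2·50 = 482
Policy A (S − 36):
  U = 78
  S = 50 − 36 = 14
  Y = 192 + 5·78 − 2·14 = 554
Change in Y: 554 − 482 = 72

72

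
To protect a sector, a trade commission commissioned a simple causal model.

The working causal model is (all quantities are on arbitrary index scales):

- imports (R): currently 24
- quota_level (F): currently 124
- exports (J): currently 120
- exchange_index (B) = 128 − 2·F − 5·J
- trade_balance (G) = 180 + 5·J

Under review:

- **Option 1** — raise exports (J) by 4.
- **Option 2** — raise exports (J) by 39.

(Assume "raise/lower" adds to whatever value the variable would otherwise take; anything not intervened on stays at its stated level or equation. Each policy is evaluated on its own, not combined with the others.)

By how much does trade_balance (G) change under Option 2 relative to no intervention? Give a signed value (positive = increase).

195

Baseline:
  J = 120
  G = 180 + 5·120 = 780
Option 2 (J + 39):
  J = 120 + 39 = 159
  G = 180 + 5·159 = 975
Change in G: 975 − 780 = 195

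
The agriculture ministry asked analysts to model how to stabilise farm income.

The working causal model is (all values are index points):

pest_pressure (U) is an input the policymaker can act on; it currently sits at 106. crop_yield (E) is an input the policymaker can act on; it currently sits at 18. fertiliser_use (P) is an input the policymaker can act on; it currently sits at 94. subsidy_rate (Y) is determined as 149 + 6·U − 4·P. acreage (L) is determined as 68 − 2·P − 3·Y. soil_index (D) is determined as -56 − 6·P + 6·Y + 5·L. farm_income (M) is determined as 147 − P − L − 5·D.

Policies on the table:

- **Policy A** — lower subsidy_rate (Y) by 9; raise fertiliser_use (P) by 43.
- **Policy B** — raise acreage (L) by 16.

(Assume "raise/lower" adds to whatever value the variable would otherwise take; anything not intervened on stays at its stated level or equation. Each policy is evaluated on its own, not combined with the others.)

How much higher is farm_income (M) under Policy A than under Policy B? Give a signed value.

-4789

Policy A (Y − 9, P + 43):
  U = 106
  P = 94 + 43 = 137
  Y = 149 + 6·106 − 4·137 (−9 from intervention) = 228
  L = 68 − 2·137 − 3·228 = -890
  D = -56 − 6·137 + 6·228 + 5·(-890) = -3960
  M = 147 − 137 − (-890) − 5·(-3960) = 20700
Policy B (L + 16):
  U = 106
  P = 94
  Y = 149 + 6·106 − 4·94 = 409
  L = 68 − 2·94 − 3·409 (+16 from intervention) = -1331
  D = -56 − 6·94 + 6·409 + 5·(-1331) = -4821
  M = 147 − 94 − (-1331) − 5·(-4821) = 25489
M: 20700 − 25489 = -4789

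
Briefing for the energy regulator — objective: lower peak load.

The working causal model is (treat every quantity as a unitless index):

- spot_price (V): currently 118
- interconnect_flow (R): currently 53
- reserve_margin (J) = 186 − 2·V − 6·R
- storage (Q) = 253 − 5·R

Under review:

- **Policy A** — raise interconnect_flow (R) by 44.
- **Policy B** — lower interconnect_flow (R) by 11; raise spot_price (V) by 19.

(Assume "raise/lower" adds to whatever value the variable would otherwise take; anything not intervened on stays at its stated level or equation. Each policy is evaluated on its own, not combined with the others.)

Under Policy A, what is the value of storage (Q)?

Policy A (R + 44):
  R = 53 + 44 = 97
  Q = 253 − 5·97 = -232

-232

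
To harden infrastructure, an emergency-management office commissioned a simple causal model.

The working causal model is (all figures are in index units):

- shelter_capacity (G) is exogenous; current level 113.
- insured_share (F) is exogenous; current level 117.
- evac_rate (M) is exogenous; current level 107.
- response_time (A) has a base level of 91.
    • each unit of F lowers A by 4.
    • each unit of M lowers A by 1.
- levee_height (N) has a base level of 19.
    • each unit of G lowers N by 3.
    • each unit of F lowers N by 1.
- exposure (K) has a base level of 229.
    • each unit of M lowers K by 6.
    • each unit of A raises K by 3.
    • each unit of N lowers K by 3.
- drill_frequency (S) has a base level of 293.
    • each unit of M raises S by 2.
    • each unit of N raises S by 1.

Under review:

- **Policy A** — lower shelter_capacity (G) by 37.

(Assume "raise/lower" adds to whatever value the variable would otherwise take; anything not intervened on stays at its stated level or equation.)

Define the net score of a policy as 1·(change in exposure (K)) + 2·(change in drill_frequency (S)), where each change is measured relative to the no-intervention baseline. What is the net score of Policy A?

-111

Baseline:
  G = 113
  F = 117
  M = 107
  A = 91 − 4·117 − 107 = -484
  N = 19 − 3·113 − 117 = -437
  K = 229 − 6·107 + 3·(-484) − 3·(-437) = -554
  S = 293 + 2·107 + (-437) = 70
Policy A (G − 37):
  G = 113 − 37 = 76
  F = 117
  M = 107
  A = 91 − 4·117 − 107 = -484
  N = 19 − 3·76 − 117 = -326
  K = 229 − 6·107 + 3·(-484) − 3·(-326) = -887
  S = 293 + 2·107 + (-326) = 181
ΔK = -887 − (-554) = -333; ΔS = 181 − 70 = 111
Score = 1·(-333) + 2·111 = -111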